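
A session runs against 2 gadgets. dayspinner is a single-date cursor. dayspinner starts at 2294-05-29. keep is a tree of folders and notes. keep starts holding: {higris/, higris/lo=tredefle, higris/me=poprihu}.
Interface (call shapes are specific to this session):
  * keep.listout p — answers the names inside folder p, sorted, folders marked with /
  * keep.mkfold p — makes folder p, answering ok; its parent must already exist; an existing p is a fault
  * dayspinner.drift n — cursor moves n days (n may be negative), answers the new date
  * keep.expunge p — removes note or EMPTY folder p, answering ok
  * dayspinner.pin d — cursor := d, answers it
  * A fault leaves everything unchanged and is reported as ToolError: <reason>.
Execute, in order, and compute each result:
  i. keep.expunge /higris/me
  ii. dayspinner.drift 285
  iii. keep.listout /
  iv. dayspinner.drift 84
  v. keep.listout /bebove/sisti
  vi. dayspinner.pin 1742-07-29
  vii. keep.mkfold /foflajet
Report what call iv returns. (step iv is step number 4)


Answer: 2295-06-02

Derivation:
-- keep.expunge(/higris/me) ~> ok
-- dayspinner.drift(285) ~> 2295-03-10
-- keep.listout(/) ~> [higris/]
-- dayspinner.drift(84) ~> 2295-06-02
-- keep.listout(/bebove/sisti) ~> ToolError: not found
-- dayspinner.pin(1742-07-29) ~> 1742-07-29
-- keep.mkfold(/foflajet) ~> ok


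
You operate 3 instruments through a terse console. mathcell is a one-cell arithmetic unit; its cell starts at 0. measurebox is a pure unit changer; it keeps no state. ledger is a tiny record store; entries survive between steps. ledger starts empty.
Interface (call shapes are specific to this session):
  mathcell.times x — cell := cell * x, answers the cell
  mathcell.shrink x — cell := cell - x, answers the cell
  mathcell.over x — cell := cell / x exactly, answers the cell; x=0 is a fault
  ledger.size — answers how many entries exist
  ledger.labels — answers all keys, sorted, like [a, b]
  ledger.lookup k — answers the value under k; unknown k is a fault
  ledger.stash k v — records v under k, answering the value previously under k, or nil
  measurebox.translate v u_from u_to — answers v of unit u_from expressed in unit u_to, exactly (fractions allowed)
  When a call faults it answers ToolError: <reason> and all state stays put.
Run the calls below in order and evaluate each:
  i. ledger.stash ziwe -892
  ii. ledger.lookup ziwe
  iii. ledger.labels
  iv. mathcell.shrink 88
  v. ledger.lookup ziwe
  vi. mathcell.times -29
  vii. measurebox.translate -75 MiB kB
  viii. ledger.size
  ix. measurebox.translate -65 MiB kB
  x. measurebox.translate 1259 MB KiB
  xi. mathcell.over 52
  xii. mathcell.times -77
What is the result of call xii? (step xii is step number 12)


% stash(k→ziwe, v→-892) : nil
% lookup(k→ziwe) : -892
% labels() : [ziwe]
% shrink(x→88) : -88
% lookup(k→ziwe) : -892
% times(x→-29) : 2552
% translate(v→-75, u_from→MiB, u_to→kB) : -393216/5
% size() : 1
% translate(v→-65, u_from→MiB, u_to→kB) : -1703936/25
% translate(v→1259, u_from→MB, u_to→KiB) : 19671875/16
% over(x→52) : 638/13
% times(x→-77) : -49126/13

Answer: -49126/13


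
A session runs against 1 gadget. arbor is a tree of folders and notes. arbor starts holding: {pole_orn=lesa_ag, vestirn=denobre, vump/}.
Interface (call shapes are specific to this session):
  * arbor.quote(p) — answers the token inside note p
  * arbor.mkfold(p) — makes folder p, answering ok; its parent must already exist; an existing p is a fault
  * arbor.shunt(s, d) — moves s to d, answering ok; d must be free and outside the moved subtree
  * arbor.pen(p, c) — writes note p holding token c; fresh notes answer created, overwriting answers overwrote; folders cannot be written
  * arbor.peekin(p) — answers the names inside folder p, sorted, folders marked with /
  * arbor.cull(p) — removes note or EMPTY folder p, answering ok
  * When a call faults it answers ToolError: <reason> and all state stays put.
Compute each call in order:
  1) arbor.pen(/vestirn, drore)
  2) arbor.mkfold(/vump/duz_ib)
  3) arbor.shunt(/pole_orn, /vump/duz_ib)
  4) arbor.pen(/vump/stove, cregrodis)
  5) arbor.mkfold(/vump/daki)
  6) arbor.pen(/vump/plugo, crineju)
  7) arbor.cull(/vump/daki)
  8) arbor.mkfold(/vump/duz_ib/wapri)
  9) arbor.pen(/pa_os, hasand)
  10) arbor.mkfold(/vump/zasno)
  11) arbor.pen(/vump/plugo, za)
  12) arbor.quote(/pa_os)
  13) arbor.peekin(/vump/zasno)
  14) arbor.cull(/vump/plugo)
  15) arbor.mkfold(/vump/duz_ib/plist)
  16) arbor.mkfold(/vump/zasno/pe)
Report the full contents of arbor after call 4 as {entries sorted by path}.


CALL pen[p=/vestirn; c=drore]
RET  overwrote
CALL mkfold[p=/vump/duz_ib]
RET  ok
CALL shunt[s=/pole_orn; d=/vump/duz_ib]
RET  ToolError: exists
CALL pen[p=/vump/stove; c=cregrodis]
RET  created
CALL mkfold[p=/vump/daki]
RET  ok
CALL pen[p=/vump/plugo; c=crineju]
RET  created
CALL cull[p=/vump/daki]
RET  ok
CALL mkfold[p=/vump/duz_ib/wapri]
RET  ok
CALL pen[p=/pa_os; c=hasand]
RET  created
CALL mkfold[p=/vump/zasno]
RET  ok
CALL pen[p=/vump/plugo; c=za]
RET  overwrote
CALL quote[p=/pa_os]
RET  hasand
CALL peekin[p=/vump/zasno]
RET  []
CALL cull[p=/vump/plugo]
RET  ok
CALL mkfold[p=/vump/duz_ib/plist]
RET  ok
CALL mkfold[p=/vump/zasno/pe]
RET  ok

Answer: {pole_orn=lesa_ag, vestirn=drore, vump/, vump/duz_ib/, vump/stove=cregrodis}


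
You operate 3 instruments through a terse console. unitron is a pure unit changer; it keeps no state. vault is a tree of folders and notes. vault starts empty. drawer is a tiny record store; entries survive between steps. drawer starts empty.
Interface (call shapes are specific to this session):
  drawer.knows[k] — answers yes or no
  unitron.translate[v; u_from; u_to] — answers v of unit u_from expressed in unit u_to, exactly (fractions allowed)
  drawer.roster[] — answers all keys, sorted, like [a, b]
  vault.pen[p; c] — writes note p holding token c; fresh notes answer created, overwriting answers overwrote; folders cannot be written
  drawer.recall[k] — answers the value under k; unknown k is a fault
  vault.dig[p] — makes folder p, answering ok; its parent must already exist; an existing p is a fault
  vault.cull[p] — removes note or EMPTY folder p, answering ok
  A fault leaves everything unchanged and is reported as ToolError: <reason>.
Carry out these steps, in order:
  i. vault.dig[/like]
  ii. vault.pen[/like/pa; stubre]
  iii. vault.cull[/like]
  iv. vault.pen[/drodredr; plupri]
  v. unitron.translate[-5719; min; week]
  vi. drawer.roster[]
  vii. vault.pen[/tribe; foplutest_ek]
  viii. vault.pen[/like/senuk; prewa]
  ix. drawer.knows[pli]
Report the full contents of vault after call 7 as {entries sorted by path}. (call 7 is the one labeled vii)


Answer: {drodredr=plupri, like/, like/pa=stubre, tribe=foplutest_ek}

Derivation:
→ dig(p: /like)
← ok
→ pen(p: /like/pa, c: stubre)
← created
→ cull(p: /like)
← ToolError: not empty
→ pen(p: /drodredr, c: plupri)
← created
→ translate(v: -5719, u_from: min, u_to: week)
← -817/1440
→ roster()
← []
→ pen(p: /tribe, c: foplutest_ek)
← created
→ pen(p: /like/senuk, c: prewa)
← created
→ knows(k: pli)
← no


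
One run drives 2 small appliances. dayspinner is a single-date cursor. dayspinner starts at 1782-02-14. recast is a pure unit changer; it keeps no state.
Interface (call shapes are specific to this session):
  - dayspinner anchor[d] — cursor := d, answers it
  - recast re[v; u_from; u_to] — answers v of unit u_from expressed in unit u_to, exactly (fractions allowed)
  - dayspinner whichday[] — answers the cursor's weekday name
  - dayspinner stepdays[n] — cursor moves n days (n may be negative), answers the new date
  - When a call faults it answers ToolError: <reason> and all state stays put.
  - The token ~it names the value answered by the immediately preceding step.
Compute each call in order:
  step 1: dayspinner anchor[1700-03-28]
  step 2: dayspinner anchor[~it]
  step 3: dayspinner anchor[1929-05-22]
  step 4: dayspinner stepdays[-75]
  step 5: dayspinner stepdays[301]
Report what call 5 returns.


I run dayspinner anchor passing d='1700-03-28', giving 1700-03-28.
I run dayspinner anchor passing d='~it', yielding 1700-03-28.
I try dayspinner anchor passing d='1929-05-22', and get 1929-05-22.
I use dayspinner stepdays passing n='-75', which returns 1929-03-08.
Invoking dayspinner stepdays passing n='301', — result: 1930-01-03.

Answer: 1930-01-03


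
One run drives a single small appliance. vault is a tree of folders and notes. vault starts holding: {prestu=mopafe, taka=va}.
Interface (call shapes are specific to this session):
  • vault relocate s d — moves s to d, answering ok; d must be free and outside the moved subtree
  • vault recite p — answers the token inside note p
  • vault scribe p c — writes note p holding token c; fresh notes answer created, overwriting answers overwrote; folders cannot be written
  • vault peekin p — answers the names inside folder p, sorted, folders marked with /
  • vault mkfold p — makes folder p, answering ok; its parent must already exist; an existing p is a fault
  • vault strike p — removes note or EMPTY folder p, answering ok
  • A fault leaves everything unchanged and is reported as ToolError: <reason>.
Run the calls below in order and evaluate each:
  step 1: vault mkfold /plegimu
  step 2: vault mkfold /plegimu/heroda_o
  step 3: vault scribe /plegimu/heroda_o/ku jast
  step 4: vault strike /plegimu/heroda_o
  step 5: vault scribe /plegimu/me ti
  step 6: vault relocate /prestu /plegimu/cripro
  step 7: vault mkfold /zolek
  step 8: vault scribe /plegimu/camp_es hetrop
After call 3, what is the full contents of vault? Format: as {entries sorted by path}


-> vault mkfold(p→/plegimu)
<- ok
-> vault mkfold(p→/plegimu/heroda_o)
<- ok
-> vault scribe(p→/plegimu/heroda_o/ku, c→jast)
<- created
-> vault strike(p→/plegimu/heroda_o)
<- ToolError: not empty
-> vault scribe(p→/plegimu/me, c→ti)
<- created
-> vault relocate(s→/prestu, d→/plegimu/cripro)
<- ok
-> vault mkfold(p→/zolek)
<- ok
-> vault scribe(p→/plegimu/camp_es, c→hetrop)
<- created

Answer: {plegimu/, plegimu/heroda_o/, plegimu/heroda_o/ku=jast, prestu=mopafe, taka=va}


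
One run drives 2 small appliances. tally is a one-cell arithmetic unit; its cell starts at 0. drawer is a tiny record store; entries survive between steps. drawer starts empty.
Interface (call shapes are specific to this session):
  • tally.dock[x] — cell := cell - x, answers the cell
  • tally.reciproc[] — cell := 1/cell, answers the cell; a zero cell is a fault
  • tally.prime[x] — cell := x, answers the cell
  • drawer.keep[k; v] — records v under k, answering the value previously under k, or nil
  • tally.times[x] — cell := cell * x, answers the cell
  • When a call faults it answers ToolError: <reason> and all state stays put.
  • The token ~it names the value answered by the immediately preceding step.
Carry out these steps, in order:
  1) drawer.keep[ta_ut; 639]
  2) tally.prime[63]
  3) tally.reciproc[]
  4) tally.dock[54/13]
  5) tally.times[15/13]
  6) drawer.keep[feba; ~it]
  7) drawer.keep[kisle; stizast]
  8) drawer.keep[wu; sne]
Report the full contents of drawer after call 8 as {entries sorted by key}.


> drawer.keep k='ta_ut' v='639'
= nil
> tally.prime x='63'
= 63
> tally.reciproc
= 1/63
> tally.dock x='54/13'
= -3389/819
> tally.times x='15/13'
= -16945/3549
> drawer.keep k='feba' v='~it'
= nil
> drawer.keep k='kisle' v='stizast'
= nil
> drawer.keep k='wu' v='sne'
= nil

Answer: {feba=-16945/3549, kisle=stizast, ta_ut=639, wu=sne}


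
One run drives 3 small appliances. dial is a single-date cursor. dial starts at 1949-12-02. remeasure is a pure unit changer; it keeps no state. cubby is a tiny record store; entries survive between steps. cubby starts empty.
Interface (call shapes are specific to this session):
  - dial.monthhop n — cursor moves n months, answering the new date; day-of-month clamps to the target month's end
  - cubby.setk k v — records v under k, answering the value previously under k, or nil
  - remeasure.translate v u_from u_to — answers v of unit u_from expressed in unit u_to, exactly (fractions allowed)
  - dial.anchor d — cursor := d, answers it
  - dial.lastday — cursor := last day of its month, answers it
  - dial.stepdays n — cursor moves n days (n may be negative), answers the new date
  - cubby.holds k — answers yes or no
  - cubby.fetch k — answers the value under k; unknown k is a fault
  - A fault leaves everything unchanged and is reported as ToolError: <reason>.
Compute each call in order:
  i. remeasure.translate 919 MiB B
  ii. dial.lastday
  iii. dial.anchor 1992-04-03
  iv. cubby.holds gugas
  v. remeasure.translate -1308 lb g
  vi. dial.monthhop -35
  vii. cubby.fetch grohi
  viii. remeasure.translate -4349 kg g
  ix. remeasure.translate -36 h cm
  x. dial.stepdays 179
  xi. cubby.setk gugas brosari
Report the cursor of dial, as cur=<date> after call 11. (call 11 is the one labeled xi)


~$ translate v='919' u_from='MiB' u_to='B'
:: 963641344
~$ lastday
:: 1949-12-31
~$ anchor d='1992-04-03'
:: 1992-04-03
~$ holds k='gugas'
:: no
~$ translate v='-1308' u_from='lb' u_to='g'
:: -14832470499/25000
~$ monthhop n='-35'
:: 1989-05-03
~$ fetch k='grohi'
:: ToolError: no such key grohi
~$ translate v='-4349' u_from='kg' u_to='g'
:: -4349000
~$ translate v='-36' u_from='h' u_to='cm'
:: ToolError: incompatible units
~$ stepdays n='179'
:: 1989-10-29
~$ setk k='gugas' v='brosari'
:: nil

Answer: cur=1989-10-29


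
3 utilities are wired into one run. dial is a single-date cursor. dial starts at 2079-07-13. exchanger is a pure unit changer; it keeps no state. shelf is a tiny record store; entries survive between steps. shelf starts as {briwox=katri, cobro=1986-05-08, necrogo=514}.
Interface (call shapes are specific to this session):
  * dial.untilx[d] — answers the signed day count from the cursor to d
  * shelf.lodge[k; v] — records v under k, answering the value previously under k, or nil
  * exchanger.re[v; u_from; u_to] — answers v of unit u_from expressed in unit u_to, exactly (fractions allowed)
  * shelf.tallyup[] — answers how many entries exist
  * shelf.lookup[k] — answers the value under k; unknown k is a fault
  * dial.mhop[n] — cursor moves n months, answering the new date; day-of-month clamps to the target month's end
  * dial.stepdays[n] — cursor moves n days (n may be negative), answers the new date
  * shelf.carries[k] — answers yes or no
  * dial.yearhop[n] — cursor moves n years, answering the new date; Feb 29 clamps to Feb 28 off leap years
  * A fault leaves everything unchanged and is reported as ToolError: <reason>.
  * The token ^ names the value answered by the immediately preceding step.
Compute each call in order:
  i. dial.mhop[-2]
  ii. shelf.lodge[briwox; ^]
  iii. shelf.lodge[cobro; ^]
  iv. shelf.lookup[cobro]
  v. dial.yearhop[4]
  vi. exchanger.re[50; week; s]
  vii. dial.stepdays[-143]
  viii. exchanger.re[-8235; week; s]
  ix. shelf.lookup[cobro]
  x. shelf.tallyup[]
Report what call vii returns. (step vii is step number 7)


% dial.mhop n='-2'
[out] 2079-05-13
% shelf.lodge k='briwox' v='^'
[out] katri
% shelf.lodge k='cobro' v='^'
[out] 1986-05-08
% shelf.lookup k='cobro'
[out] katri
% dial.yearhop n='4'
[out] 2083-05-13
% exchanger.re v='50' u_from='week' u_to='s'
[out] 30240000
% dial.stepdays n='-143'
[out] 2082-12-21
% exchanger.re v='-8235' u_from='week' u_to='s'
[out] -4980528000
% shelf.lookup k='cobro'
[out] katri
% shelf.tallyup
[out] 3

Answer: 2082-12-21


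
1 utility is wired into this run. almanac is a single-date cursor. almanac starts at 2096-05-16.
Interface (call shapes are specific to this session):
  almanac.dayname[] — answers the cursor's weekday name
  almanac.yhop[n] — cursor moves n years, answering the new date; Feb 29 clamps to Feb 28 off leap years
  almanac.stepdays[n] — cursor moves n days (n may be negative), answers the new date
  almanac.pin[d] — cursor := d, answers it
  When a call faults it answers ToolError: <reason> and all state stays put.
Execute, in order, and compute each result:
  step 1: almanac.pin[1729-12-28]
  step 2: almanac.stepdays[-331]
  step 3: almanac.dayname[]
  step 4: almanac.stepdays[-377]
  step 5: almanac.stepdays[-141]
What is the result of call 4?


Answer: 1728-01-20

Derivation:
Step: almanac.pin[d='1729-12-28']
Result: 1729-12-28
Step: almanac.stepdays[n='-331']
Result: 1729-01-31
Step: almanac.dayname[]
Result: Monday
Step: almanac.stepdays[n='-377']
Result: 1728-01-20
Step: almanac.stepdays[n='-141']
Result: 1727-09-01


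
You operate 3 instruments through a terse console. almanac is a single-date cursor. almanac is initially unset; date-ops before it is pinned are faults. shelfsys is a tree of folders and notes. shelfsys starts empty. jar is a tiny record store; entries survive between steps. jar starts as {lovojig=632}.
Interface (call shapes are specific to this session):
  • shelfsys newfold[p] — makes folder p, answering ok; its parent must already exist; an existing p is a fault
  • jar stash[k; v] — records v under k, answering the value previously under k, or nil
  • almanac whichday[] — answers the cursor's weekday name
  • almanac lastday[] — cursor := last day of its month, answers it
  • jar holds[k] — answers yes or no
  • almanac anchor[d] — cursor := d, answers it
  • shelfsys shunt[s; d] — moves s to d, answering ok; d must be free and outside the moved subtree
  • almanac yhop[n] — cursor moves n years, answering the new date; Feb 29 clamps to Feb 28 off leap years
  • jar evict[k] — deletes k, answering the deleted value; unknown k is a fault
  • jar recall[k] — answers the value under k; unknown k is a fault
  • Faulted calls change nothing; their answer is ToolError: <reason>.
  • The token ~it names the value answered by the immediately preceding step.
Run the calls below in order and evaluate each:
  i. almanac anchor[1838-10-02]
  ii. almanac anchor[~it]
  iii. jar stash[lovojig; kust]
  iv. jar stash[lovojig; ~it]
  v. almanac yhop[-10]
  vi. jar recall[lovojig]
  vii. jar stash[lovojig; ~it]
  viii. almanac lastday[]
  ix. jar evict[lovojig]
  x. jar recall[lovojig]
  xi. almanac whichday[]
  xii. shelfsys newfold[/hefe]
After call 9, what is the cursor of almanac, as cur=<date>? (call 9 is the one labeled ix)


> almanac anchor d→1838-10-02
[out] 1838-10-02
> almanac anchor d→~it
[out] 1838-10-02
> jar stash k→lovojig v→kust
[out] 632
> jar stash k→lovojig v→~it
[out] kust
> almanac yhop n→-10
[out] 1828-10-02
> jar recall k→lovojig
[out] 632
> jar stash k→lovojig v→~it
[out] 632
> almanac lastday
[out] 1828-10-31
> jar evict k→lovojig
[out] 632
> jar recall k→lovojig
[out] ToolError: no such key lovojig
> almanac whichday
[out] Friday
> shelfsys newfold p→/hefe
[out] ok

Answer: cur=1828-10-31


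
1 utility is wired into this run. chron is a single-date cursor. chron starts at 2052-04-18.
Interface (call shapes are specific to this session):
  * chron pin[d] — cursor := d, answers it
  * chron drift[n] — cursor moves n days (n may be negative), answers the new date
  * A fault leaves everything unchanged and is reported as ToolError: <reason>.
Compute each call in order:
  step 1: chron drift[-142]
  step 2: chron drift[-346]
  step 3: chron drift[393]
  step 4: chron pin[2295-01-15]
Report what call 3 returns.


% chron drift n=-142
= 2051-11-28
% chron drift n=-346
= 2050-12-17
% chron drift n=393
= 2052-01-14
% chron pin d=2295-01-15
= 2295-01-15

Answer: 2052-01-14


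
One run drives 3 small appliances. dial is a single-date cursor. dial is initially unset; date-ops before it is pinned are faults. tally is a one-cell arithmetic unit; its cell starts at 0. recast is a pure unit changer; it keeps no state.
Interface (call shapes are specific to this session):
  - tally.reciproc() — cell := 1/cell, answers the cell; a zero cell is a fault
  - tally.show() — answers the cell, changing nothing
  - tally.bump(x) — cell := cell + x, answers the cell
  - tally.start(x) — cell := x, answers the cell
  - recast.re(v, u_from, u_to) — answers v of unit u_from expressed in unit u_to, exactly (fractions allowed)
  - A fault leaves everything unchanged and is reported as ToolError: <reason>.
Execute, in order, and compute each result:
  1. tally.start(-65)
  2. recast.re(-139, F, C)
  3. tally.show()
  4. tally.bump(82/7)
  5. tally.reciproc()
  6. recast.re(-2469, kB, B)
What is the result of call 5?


Do: start[x='-65']
See: -65
Do: re[v='-139'; u_from='F'; u_to='C']
See: -95
Do: show[]
See: -65
Do: bump[x='82/7']
See: -373/7
Do: reciproc[]
See: -7/373
Do: re[v='-2469'; u_from='kB'; u_to='B']
See: -2469000

Answer: -7/373


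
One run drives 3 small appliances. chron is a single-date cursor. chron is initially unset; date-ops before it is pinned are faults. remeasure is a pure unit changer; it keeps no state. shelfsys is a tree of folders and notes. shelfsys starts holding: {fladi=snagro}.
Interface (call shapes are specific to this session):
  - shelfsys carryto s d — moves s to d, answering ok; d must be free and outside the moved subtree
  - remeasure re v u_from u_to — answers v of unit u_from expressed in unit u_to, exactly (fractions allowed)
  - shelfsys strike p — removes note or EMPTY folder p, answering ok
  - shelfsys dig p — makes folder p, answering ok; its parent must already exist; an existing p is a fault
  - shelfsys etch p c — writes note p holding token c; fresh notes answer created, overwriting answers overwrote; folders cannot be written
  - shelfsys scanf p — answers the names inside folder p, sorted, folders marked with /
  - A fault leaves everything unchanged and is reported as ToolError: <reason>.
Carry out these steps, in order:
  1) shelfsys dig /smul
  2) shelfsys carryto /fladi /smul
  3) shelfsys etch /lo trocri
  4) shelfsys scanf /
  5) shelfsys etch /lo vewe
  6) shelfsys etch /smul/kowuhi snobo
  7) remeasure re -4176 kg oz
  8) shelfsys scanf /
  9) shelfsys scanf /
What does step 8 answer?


Answer: [fladi, lo, smul/]

Derivation:
Then shelfsys dig with p: /smul, which returns ok.
Next I call shelfsys carryto with s: /fladi, d: /smul, and get ToolError: exists.
Calling shelfsys etch with p: /lo, c: trocri, yielding created.
Invoking shelfsys scanf with p: /, — result: [fladi, lo, smul/].
Invoking shelfsys etch with p: /lo, c: vewe, → overwrote.
I call shelfsys etch with p: /smul/kowuhi, c: snobo, and see created.
I invoke remeasure re with v: -4176, u_from: kg, u_to: oz, which returns -6681600000000/45359237.
I use shelfsys scanf with p: /, yielding [fladi, lo, smul/].
Calling shelfsys scanf with p: /, and observe [fladi, lo, smul/].


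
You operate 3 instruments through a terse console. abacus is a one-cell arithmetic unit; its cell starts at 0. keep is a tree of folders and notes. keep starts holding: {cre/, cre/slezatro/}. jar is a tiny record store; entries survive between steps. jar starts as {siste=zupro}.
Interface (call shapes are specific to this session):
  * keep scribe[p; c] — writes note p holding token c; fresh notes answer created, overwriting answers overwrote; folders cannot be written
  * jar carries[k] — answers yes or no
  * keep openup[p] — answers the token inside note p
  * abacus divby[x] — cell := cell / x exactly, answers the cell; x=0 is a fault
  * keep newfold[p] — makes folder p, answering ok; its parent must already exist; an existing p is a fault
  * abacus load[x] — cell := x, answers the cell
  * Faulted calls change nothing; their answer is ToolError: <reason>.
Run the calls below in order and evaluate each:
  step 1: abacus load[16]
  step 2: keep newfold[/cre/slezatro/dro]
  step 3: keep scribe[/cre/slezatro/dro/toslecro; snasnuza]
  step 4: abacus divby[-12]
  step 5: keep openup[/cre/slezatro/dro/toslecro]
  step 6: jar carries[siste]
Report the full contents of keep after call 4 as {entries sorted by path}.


Answer: {cre/, cre/slezatro/, cre/slezatro/dro/, cre/slezatro/dro/toslecro=snasnuza}

Derivation:
Step: abacus load[x→16]
Result: 16
Step: keep newfold[p→/cre/slezatro/dro]
Result: ok
Step: keep scribe[p→/cre/slezatro/dro/toslecro; c→snasnuza]
Result: created
Step: abacus divby[x→-12]
Result: -4/3
Step: keep openup[p→/cre/slezatro/dro/toslecro]
Result: snasnuza
Step: jar carries[k→siste]
Result: yes


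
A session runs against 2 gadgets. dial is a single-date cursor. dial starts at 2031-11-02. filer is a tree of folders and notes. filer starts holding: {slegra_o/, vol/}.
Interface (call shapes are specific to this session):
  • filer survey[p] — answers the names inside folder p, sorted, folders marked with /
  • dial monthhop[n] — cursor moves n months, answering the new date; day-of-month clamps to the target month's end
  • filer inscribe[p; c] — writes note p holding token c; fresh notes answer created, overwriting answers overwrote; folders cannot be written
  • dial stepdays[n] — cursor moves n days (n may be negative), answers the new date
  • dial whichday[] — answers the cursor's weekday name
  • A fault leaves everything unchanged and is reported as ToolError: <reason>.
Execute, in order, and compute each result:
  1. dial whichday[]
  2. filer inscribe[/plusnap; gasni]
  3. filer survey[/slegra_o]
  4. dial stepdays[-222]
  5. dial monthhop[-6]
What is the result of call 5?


·→ dial whichday()
·← Sunday
·→ filer inscribe(p='/plusnap', c='gasni')
·← created
·→ filer survey(p='/slegra_o')
·← []
·→ dial stepdays(n='-222')
·← 2031-03-25
·→ dial monthhop(n='-6')
·← 2030-09-25

Answer: 2030-09-25


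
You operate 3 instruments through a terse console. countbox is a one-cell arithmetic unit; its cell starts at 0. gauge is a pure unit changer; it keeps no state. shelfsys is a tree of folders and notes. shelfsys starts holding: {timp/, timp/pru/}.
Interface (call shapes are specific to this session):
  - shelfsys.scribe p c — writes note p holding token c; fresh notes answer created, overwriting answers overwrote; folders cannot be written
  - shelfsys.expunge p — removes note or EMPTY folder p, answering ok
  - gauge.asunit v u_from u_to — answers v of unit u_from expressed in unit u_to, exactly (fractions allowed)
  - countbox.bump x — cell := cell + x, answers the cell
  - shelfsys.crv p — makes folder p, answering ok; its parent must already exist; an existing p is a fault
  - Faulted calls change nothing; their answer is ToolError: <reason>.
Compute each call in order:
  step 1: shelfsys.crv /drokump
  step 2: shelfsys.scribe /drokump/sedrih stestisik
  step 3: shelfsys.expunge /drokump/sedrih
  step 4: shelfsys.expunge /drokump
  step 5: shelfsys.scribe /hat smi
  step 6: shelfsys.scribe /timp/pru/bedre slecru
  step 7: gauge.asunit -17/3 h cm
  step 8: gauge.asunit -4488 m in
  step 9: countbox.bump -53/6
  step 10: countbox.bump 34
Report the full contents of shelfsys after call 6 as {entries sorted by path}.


I run shelfsys.crv using p='/drokump', → ok.
Then shelfsys.scribe using p='/drokump/sedrih', c='stestisik': created.
Using shelfsys.expunge using p='/drokump/sedrih', which returns ok.
Now I run shelfsys.expunge using p='/drokump', — result: ok.
Invoking shelfsys.scribe using p='/hat', c='smi': created.
Now I run shelfsys.scribe using p='/timp/pru/bedre', c='slecru', yielding created.
Then gauge.asunit using v='-17/3', u_from='h', u_to='cm', → ToolError: incompatible units.
Invoking gauge.asunit using v='-4488', u_from='m', u_to='in', — result: -22440000/127.
I try countbox.bump using x='-53/6', which returns -53/6.
Now I run countbox.bump using x='34', yielding 151/6.

Answer: {hat=smi, timp/, timp/pru/, timp/pru/bedre=slecru}


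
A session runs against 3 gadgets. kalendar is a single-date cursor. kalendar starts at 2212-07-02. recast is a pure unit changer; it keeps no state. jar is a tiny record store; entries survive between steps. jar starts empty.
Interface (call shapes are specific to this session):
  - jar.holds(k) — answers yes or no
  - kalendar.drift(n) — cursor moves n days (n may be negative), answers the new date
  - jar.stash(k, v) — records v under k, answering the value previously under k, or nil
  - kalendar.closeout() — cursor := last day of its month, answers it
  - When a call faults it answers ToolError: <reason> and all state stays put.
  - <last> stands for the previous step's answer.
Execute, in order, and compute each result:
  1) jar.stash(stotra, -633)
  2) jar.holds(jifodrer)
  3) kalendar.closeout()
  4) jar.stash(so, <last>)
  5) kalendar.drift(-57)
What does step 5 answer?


Answer: 2212-06-04

Derivation:
I run jar.stash on k→stotra, v→-633, and get nil.
I try jar.holds on k→jifodrer, and see no.
I invoke kalendar.closeout, and get 2212-07-31.
I invoke jar.stash on k→so, v→<last>, → nil.
I invoke kalendar.drift on n→-57, yielding 2212-06-04.


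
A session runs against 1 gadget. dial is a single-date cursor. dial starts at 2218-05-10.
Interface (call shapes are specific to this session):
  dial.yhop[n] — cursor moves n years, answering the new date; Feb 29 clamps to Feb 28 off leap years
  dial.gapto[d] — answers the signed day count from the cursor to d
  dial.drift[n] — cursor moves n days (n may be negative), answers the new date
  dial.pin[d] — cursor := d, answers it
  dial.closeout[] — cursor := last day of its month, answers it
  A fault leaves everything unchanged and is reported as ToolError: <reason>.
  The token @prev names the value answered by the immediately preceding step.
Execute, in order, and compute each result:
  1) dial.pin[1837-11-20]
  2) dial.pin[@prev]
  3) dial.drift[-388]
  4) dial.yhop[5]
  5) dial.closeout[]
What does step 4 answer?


Answer: 1841-10-28

Derivation:
>>> pin d: 1837-11-20
:: 1837-11-20
>>> pin d: @prev
:: 1837-11-20
>>> drift n: -388
:: 1836-10-28
>>> yhop n: 5
:: 1841-10-28
>>> closeout
:: 1841-10-31


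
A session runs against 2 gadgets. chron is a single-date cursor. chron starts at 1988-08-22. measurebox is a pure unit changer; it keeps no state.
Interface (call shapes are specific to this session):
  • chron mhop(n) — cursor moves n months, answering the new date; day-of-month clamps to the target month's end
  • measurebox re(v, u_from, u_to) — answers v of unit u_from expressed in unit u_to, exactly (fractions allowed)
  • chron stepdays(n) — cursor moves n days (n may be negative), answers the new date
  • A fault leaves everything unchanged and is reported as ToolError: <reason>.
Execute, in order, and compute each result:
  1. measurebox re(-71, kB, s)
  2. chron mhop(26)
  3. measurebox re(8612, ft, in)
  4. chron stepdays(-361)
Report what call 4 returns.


→ measurebox re(-71, kB, s)
← ToolError: incompatible units
→ chron mhop(26)
← 1990-10-22
→ measurebox re(8612, ft, in)
← 103344
→ chron stepdays(-361)
← 1989-10-26

Answer: 1989-10-26


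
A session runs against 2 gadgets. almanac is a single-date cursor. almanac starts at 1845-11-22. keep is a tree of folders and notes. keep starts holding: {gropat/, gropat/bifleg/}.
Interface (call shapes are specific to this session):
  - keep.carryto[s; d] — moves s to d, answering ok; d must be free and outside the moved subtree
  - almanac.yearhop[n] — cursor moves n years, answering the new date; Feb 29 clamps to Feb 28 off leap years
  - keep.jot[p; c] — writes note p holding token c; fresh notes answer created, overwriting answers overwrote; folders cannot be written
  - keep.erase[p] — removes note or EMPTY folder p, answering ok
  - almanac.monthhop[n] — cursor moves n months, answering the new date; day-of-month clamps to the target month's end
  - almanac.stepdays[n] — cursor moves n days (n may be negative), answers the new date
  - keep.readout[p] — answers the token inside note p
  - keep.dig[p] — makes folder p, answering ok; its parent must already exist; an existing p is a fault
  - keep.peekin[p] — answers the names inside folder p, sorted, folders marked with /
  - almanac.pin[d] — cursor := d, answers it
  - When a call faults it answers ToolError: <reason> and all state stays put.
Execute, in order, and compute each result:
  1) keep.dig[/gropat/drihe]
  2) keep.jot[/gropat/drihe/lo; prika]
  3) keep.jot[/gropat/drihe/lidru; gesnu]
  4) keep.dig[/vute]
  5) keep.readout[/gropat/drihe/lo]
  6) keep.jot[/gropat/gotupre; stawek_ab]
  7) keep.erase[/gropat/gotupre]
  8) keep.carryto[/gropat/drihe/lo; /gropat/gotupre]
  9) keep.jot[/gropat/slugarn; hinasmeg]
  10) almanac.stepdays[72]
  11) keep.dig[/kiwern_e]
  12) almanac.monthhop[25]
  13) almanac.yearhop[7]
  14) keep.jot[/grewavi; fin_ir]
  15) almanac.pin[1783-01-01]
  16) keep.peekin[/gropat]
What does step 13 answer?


// 1. keep.dig(p='/gropat/drihe') -> ok
// 2. keep.jot(p='/gropat/drihe/lo', c='prika') -> created
// 3. keep.jot(p='/gropat/drihe/lidru', c='gesnu') -> created
// 4. keep.dig(p='/vute') -> ok
// 5. keep.readout(p='/gropat/drihe/lo') -> prika
// 6. keep.jot(p='/gropat/gotupre', c='stawek_ab') -> created
// 7. keep.erase(p='/gropat/gotupre') -> ok
// 8. keep.carryto(s='/gropat/drihe/lo', d='/gropat/gotupre') -> ok
// 9. keep.jot(p='/gropat/slugarn', c='hinasmeg') -> created
// 10. almanac.stepdays(n='72') -> 1846-02-02
// 11. keep.dig(p='/kiwern_e') -> ok
// 12. almanac.monthhop(n='25') -> 1848-03-02
// 13. almanac.yearhop(n='7') -> 1855-03-02
// 14. keep.jot(p='/grewavi', c='fin_ir') -> created
// 15. almanac.pin(d='1783-01-01') -> 1783-01-01
// 16. keep.peekin(p='/gropat') -> [bifleg/, drihe/, gotupre, slugarn]

Answer: 1855-03-02


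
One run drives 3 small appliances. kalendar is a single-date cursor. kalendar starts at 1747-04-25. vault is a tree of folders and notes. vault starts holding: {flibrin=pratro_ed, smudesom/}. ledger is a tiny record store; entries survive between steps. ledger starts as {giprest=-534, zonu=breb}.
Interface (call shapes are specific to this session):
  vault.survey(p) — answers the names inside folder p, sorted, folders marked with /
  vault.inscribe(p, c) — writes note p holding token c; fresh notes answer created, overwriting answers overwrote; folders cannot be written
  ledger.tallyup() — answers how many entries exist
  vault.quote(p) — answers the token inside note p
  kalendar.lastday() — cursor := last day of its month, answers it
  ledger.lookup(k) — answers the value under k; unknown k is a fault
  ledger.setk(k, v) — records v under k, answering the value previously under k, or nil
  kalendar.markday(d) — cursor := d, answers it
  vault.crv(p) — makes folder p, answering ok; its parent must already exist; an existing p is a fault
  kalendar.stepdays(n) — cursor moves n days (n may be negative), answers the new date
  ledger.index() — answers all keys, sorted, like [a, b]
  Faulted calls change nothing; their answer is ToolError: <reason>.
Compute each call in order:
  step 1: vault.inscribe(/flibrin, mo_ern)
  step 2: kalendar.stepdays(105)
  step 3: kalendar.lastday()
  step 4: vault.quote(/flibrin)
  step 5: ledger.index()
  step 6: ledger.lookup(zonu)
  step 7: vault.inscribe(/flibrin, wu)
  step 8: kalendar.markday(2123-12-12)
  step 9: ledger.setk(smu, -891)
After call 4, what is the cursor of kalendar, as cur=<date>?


Answer: cur=1747-08-31

Derivation:
Invoking inscribe passing /flibrin, mo_ern, → overwrote.
I run stepdays passing 105, yielding 1747-08-08.
Then lastday(), and see 1747-08-31.
Invoking quote passing /flibrin, which returns mo_ern.
I run index, → [giprest, zonu].
Now I run lookup passing zonu, and observe breb.
Now I run inscribe passing /flibrin, wu, → overwrote.
Invoking markday passing 2123-12-12, — result: 2123-12-12.
Calling setk passing smu, -891, — result: nil.


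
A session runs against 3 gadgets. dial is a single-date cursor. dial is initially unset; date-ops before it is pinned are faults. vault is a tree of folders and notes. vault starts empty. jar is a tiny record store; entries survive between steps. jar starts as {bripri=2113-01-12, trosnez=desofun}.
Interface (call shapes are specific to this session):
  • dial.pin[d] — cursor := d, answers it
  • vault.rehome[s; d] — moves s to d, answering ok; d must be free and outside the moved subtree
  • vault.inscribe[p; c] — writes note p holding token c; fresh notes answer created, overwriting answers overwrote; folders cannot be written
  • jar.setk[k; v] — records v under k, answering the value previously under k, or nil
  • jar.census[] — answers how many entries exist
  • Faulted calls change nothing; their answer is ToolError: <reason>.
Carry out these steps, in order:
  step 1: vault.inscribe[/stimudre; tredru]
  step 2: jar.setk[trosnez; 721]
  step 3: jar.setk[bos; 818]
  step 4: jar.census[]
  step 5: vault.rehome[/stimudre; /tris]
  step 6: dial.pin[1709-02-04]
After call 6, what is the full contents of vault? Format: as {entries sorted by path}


-> vault.inscribe(/stimudre, tredru)
<- created
-> jar.setk(trosnez, 721)
<- desofun
-> jar.setk(bos, 818)
<- nil
-> jar.census()
<- 3
-> vault.rehome(/stimudre, /tris)
<- ok
-> dial.pin(1709-02-04)
<- 1709-02-04

Answer: {tris=tredru}


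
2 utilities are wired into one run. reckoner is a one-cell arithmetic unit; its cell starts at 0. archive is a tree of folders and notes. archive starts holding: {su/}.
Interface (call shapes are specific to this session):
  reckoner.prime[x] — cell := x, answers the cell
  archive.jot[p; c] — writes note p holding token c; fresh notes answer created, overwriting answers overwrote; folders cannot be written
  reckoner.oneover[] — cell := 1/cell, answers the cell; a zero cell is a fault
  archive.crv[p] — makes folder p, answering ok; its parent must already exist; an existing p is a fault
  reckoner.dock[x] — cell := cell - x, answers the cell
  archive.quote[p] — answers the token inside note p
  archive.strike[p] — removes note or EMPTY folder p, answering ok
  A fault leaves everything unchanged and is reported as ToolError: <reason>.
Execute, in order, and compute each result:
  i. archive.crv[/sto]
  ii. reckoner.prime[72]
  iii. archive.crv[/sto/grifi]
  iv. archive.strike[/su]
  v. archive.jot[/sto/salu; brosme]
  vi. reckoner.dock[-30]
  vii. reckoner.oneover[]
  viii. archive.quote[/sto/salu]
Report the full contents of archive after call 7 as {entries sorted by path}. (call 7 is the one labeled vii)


==> archive.crv(p: /sto)
<== ok
==> reckoner.prime(x: 72)
<== 72
==> archive.crv(p: /sto/grifi)
<== ok
==> archive.strike(p: /su)
<== ok
==> archive.jot(p: /sto/salu, c: brosme)
<== created
==> reckoner.dock(x: -30)
<== 102
==> reckoner.oneover()
<== 1/102
==> archive.quote(p: /sto/salu)
<== brosme

Answer: {sto/, sto/grifi/, sto/salu=brosme}


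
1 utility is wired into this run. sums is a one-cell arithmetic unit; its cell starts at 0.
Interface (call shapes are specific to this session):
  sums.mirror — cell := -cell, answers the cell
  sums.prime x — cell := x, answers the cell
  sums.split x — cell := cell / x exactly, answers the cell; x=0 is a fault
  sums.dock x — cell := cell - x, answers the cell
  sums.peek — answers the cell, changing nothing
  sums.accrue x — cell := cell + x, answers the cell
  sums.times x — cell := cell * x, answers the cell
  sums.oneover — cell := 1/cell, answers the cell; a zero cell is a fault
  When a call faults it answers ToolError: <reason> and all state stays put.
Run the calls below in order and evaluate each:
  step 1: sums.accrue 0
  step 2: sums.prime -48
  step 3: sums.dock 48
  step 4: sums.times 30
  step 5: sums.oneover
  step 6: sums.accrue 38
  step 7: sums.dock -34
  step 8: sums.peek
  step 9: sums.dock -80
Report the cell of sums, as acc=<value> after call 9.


Answer: acc=437759/2880

Derivation:
;; 1. accrue(0) == 0
;; 2. prime(-48) == -48
;; 3. dock(48) == -96
;; 4. times(30) == -2880
;; 5. oneover() == -1/2880
;; 6. accrue(38) == 109439/2880
;; 7. dock(-34) == 207359/2880
;; 8. peek() == 207359/2880
;; 9. dock(-80) == 437759/2880


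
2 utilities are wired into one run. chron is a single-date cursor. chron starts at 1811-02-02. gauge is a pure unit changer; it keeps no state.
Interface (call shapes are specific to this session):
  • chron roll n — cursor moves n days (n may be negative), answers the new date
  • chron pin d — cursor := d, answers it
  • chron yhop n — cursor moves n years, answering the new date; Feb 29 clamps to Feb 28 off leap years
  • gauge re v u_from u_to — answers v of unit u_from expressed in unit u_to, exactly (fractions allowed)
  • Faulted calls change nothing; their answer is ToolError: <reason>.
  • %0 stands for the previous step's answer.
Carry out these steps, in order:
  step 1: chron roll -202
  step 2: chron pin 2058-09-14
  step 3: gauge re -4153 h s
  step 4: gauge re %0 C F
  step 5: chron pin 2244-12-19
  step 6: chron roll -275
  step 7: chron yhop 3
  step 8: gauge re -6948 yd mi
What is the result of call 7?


Answer: 2247-03-19

Derivation:
[in] chron roll n=-202
= 1810-07-15
[in] chron pin d=2058-09-14
= 2058-09-14
[in] gauge re v=-4153 u_from=h u_to=s
= -14950800
[in] gauge re v=%0 u_from=C u_to=F
= -26911408
[in] chron pin d=2244-12-19
= 2244-12-19
[in] chron roll n=-275
= 2244-03-19
[in] chron yhop n=3
= 2247-03-19
[in] gauge re v=-6948 u_from=yd u_to=mi
= -1737/440
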